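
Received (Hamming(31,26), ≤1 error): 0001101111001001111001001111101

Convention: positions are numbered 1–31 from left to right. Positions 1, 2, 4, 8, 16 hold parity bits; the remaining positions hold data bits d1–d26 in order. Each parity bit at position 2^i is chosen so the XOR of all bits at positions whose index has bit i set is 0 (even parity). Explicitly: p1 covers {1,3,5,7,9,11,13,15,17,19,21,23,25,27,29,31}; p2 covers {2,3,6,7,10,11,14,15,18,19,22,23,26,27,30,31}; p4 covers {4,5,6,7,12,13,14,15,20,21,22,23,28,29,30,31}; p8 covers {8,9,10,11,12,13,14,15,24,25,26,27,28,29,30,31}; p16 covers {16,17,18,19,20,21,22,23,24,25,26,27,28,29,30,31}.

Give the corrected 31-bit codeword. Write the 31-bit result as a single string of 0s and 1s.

s1 (pos 1,3,5,7,9,11,13,15,17,19,21,23,25,27,29,31): 0⊕0⊕1⊕1⊕1⊕0⊕1⊕0⊕1⊕1⊕0⊕0⊕1⊕1⊕1⊕1 = 0
s2 (pos 2,3,6,7,10,11,14,15,18,19,22,23,26,27,30,31): 0⊕0⊕0⊕1⊕1⊕0⊕0⊕0⊕1⊕1⊕1⊕0⊕1⊕1⊕0⊕1 = 0
s4 (pos 4,5,6,7,12,13,14,15,20,21,22,23,28,29,30,31): 1⊕1⊕0⊕1⊕0⊕1⊕0⊕0⊕0⊕0⊕1⊕0⊕1⊕1⊕0⊕1 = 0
s8 (pos 8,9,10,11,12,13,14,15,24,25,26,27,28,29,30,31): 1⊕1⊕1⊕0⊕0⊕1⊕0⊕0⊕0⊕1⊕1⊕1⊕1⊕1⊕0⊕1 = 0
s16 (pos 16,17,18,19,20,21,22,23,24,25,26,27,28,29,30,31): 1⊕1⊕1⊕1⊕0⊕0⊕1⊕0⊕0⊕1⊕1⊕1⊕1⊕1⊕0⊕1 = 1
Syndrome s16…s1 = 10000 → error at position 16.
Flip position 16: 0001101111001001111001001111101 → 0001101111001000111001001111101

0001101111001000111001001111101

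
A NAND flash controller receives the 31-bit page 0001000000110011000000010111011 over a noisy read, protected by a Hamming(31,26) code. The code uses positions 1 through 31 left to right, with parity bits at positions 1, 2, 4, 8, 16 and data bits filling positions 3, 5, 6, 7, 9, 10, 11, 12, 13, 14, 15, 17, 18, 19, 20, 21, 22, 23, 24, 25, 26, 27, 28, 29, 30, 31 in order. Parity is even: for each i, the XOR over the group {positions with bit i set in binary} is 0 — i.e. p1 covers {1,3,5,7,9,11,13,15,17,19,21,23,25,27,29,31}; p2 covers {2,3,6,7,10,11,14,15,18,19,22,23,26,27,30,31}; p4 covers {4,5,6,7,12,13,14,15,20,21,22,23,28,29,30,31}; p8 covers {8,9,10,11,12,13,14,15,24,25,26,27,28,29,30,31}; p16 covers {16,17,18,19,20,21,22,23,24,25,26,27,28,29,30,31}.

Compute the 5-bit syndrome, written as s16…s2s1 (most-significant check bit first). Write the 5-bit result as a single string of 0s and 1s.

s1 (pos 1,3,5,7,9,11,13,15,17,19,21,23,25,27,29,31): 0⊕0⊕0⊕0⊕0⊕1⊕0⊕1⊕0⊕0⊕0⊕0⊕0⊕1⊕0⊕1 = 0
s2 (pos 2,3,6,7,10,11,14,15,18,19,22,23,26,27,30,31): 0⊕0⊕0⊕0⊕0⊕1⊕0⊕1⊕0⊕0⊕0⊕0⊕1⊕1⊕1⊕1 = 0
s4 (pos 4,5,6,7,12,13,14,15,20,21,22,23,28,29,30,31): 1⊕0⊕0⊕0⊕1⊕0⊕0⊕1⊕0⊕0⊕0⊕0⊕1⊕0⊕1⊕1 = 0
s8 (pos 8,9,10,11,12,13,14,15,24,25,26,27,28,29,30,31): 0⊕0⊕0⊕1⊕1⊕0⊕0⊕1⊕1⊕0⊕1⊕1⊕1⊕0⊕1⊕1 = 1
s16 (pos 16,17,18,19,20,21,22,23,24,25,26,27,28,29,30,31): 1⊕0⊕0⊕0⊕0⊕0⊕0⊕0⊕1⊕0⊕1⊕1⊕1⊕0⊕1⊕1 = 1
Syndrome s16…s1 = 11000 → error at position 24.

11000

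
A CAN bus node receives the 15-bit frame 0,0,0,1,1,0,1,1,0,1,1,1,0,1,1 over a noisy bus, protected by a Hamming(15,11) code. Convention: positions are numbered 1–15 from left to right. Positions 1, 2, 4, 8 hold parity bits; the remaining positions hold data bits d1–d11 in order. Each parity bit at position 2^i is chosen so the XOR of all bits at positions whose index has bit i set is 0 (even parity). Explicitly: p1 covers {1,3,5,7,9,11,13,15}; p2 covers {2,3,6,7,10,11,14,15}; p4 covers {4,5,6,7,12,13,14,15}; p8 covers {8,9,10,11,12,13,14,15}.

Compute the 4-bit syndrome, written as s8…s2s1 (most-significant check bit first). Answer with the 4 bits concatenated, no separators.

s1 (pos 1,3,5,7,9,11,13,15): 0⊕0⊕1⊕1⊕0⊕1⊕0⊕1 = 0
s2 (pos 2,3,6,7,10,11,14,15): 0⊕0⊕0⊕1⊕1⊕1⊕1⊕1 = 1
s4 (pos 4,5,6,7,12,13,14,15): 1⊕1⊕0⊕1⊕1⊕0⊕1⊕1 = 0
s8 (pos 8,9,10,11,12,13,14,15): 1⊕0⊕1⊕1⊕1⊕0⊕1⊕1 = 0
Syndrome s8…s1 = 0010 → error at position 2.

0010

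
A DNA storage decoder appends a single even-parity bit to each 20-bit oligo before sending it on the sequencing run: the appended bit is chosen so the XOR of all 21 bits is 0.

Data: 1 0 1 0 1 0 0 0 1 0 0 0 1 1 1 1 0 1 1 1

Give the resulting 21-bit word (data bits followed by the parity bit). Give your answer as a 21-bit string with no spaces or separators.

101010001000111101111

XOR of the 20 data bits: 1⊕0⊕1⊕0⊕1⊕0⊕0⊕0⊕1⊕0⊕0⊕0⊕1⊕1⊕1⊕1⊕0⊕1⊕1⊕1 = 1
Parity bit = 1 (so all 21 bits XOR to 0).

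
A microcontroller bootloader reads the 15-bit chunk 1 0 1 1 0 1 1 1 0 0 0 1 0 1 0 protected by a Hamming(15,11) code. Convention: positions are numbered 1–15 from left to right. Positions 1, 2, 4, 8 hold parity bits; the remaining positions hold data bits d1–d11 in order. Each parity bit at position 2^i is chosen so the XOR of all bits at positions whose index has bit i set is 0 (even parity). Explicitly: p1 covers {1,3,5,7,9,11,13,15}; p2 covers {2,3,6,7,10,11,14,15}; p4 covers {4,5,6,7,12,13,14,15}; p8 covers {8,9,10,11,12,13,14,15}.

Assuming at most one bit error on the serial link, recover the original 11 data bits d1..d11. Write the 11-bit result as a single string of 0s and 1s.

10110001110

s1 (pos 1,3,5,7,9,11,13,15): 1⊕1⊕0⊕1⊕0⊕0⊕0⊕0 = 1
s2 (pos 2,3,6,7,10,11,14,15): 0⊕1⊕1⊕1⊕0⊕0⊕1⊕0 = 0
s4 (pos 4,5,6,7,12,13,14,15): 1⊕0⊕1⊕1⊕1⊕0⊕1⊕0 = 1
s8 (pos 8,9,10,11,12,13,14,15): 1⊕0⊕0⊕0⊕1⊕0⊕1⊕0 = 1
Syndrome s8…s1 = 1101 → error at position 13.
Flip position 13: 101101110001010 → 101101110001110
Read data bits from positions 3,5,6,7,9,10,11,12,13,14,15: 10110001110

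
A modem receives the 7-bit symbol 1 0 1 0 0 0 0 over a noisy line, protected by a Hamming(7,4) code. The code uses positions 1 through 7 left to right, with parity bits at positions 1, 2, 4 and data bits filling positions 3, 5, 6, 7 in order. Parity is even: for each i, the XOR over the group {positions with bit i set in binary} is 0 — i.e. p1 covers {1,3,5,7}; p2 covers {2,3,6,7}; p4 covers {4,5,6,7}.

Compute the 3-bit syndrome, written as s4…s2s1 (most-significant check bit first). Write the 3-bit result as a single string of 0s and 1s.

s1 (pos 1,3,5,7): 1⊕1⊕0⊕0 = 0
s2 (pos 2,3,6,7): 0⊕1⊕0⊕0 = 1
s4 (pos 4,5,6,7): 0⊕0⊕0⊕0 = 0
Syndrome s4…s1 = 010 → error at position 2.

010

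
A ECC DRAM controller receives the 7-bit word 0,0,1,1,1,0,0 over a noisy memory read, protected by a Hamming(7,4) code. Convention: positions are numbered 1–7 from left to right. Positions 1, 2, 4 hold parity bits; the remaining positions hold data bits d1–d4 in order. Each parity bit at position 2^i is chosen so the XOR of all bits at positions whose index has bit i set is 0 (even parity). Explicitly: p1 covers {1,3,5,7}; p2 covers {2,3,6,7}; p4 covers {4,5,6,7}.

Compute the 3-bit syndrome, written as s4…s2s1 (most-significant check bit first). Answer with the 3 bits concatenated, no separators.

010

s1 (pos 1,3,5,7): 0⊕1⊕1⊕0 = 0
s2 (pos 2,3,6,7): 0⊕1⊕0⊕0 = 1
s4 (pos 4,5,6,7): 1⊕1⊕0⊕0 = 0
Syndrome s4…s1 = 010 → error at position 2.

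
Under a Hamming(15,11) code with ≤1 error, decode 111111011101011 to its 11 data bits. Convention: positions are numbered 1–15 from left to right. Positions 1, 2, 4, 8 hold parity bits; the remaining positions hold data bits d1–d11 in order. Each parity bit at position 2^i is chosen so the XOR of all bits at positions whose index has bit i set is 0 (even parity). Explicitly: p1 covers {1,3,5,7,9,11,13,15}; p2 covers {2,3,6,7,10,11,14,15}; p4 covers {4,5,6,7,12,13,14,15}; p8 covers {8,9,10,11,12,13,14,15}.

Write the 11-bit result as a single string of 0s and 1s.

s1 (pos 1,3,5,7,9,11,13,15): 1⊕1⊕1⊕0⊕1⊕0⊕0⊕1 = 1
s2 (pos 2,3,6,7,10,11,14,15): 1⊕1⊕1⊕0⊕1⊕0⊕1⊕1 = 0
s4 (pos 4,5,6,7,12,13,14,15): 1⊕1⊕1⊕0⊕1⊕0⊕1⊕1 = 0
s8 (pos 8,9,10,11,12,13,14,15): 1⊕1⊕1⊕0⊕1⊕0⊕1⊕1 = 0
Syndrome s8…s1 = 0001 → error at position 1.
Flip position 1: 111111011101011 → 011111011101011
Read data bits from positions 3,5,6,7,9,10,11,12,13,14,15: 11101101011

11101101011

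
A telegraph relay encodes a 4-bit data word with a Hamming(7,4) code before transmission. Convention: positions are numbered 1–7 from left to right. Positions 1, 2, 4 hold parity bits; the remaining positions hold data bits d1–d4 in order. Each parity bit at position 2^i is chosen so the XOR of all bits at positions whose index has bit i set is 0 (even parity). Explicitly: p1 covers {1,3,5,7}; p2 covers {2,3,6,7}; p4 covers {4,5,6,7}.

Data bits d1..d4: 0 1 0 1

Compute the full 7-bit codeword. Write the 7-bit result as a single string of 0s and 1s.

0100101

Place data at non-parity positions: p1 p2 0 p4 1 0 1
p1 (pos 1,3,5,7): XOR of data positions = 0⊕1⊕1 = 0
p2 (pos 2,3,6,7): XOR of data positions = 0⊕0⊕1 = 1
p4 (pos 4,5,6,7): XOR of data positions = 1⊕0⊕1 = 0
Codeword: 0100101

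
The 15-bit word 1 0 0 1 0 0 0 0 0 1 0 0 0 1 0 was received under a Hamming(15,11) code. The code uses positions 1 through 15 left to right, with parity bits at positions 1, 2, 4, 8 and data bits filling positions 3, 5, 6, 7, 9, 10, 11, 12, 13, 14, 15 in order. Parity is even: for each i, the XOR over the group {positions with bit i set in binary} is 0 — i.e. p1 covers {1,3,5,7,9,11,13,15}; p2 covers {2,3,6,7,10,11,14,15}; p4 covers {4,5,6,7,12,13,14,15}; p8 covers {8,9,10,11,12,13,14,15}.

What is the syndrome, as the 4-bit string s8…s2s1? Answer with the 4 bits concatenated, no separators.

s1 (pos 1,3,5,7,9,11,13,15): 1⊕0⊕0⊕0⊕0⊕0⊕0⊕0 = 1
s2 (pos 2,3,6,7,10,11,14,15): 0⊕0⊕0⊕0⊕1⊕0⊕1⊕0 = 0
s4 (pos 4,5,6,7,12,13,14,15): 1⊕0⊕0⊕0⊕0⊕0⊕1⊕0 = 0
s8 (pos 8,9,10,11,12,13,14,15): 0⊕0⊕1⊕0⊕0⊕0⊕1⊕0 = 0
Syndrome s8…s1 = 0001 → error at position 1.

0001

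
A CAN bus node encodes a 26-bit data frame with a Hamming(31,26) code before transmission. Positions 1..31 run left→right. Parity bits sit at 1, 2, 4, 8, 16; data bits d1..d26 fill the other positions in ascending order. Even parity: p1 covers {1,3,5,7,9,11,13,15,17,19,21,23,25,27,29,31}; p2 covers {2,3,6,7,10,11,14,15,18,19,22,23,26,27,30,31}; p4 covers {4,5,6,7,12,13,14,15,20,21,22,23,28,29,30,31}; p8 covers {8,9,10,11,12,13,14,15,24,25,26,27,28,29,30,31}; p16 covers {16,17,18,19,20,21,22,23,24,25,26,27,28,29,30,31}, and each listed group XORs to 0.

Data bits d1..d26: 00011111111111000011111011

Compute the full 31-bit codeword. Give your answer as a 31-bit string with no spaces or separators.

0100001011111110111000011111011

Place data at non-parity positions: p1 p2 0 p4 0 0 1 p8 1 1 1 1 1 1 1 p16 1 1 1 0 0 0 0 1 1 1 1 1 0 1 1
p1 (pos 1,3,5,7,9,11,13,15,17,19,21,23,25,27,29,31): XOR of data positions = 0⊕0⊕1⊕1⊕1⊕1⊕1⊕1⊕1⊕0⊕0⊕1⊕1⊕0⊕1 = 0
p2 (pos 2,3,6,7,10,11,14,15,18,19,22,23,26,27,30,31): XOR of data positions = 0⊕0⊕1⊕1⊕1⊕1⊕1⊕1⊕1⊕0⊕0⊕1⊕1⊕1⊕1 = 1
p4 (pos 4,5,6,7,12,13,14,15,20,21,22,23,28,29,30,31): XOR of data positions = 0⊕0⊕1⊕1⊕1⊕1⊕1⊕0⊕0⊕0⊕0⊕1⊕0⊕1⊕1 = 0
p8 (pos 8,9,10,11,12,13,14,15,24,25,26,27,28,29,30,31): XOR of data positions = 1⊕1⊕1⊕1⊕1⊕1⊕1⊕1⊕1⊕1⊕1⊕1⊕0⊕1⊕1 = 0
p16 (pos 16,17,18,19,20,21,22,23,24,25,26,27,28,29,30,31): XOR of data positions = 1⊕1⊕1⊕0⊕0⊕0⊕0⊕1⊕1⊕1⊕1⊕1⊕0⊕1⊕1 = 0
Codeword: 0100001011111110111000011111011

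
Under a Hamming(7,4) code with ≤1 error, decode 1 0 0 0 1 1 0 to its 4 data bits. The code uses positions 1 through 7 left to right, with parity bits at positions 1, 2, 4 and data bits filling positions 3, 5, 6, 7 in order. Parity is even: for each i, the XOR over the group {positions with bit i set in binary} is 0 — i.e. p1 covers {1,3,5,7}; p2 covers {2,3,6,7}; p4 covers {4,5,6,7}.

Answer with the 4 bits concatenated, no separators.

0110

s1 (pos 1,3,5,7): 1⊕0⊕1⊕0 = 0
s2 (pos 2,3,6,7): 0⊕0⊕1⊕0 = 1
s4 (pos 4,5,6,7): 0⊕1⊕1⊕0 = 0
Syndrome s4…s1 = 010 → error at position 2.
Flip position 2: 1000110 → 1100110
Read data bits from positions 3,5,6,7: 0110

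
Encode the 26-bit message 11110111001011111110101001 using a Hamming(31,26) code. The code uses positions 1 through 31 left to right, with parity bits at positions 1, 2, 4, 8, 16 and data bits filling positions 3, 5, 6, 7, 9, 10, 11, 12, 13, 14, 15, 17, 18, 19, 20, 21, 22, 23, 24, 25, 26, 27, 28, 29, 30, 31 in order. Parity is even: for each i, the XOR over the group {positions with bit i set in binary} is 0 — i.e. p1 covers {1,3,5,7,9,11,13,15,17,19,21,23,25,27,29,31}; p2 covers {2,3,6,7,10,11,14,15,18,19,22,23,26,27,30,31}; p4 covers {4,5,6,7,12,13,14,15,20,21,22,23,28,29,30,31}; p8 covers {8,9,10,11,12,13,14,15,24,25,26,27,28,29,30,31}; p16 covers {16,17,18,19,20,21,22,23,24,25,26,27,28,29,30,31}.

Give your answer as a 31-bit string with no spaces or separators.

Place data at non-parity positions: p1 p2 1 p4 1 1 1 p8 0 1 1 1 0 0 1 p16 0 1 1 1 1 1 1 1 0 1 0 1 0 0 1
p1 (pos 1,3,5,7,9,11,13,15,17,19,21,23,25,27,29,31): XOR of data positions = 1⊕1⊕1⊕0⊕1⊕0⊕1⊕0⊕1⊕1⊕1⊕0⊕0⊕0⊕1 = 1
p2 (pos 2,3,6,7,10,11,14,15,18,19,22,23,26,27,30,31): XOR of data positions = 1⊕1⊕1⊕1⊕1⊕0⊕1⊕1⊕1⊕1⊕1⊕1⊕0⊕0⊕1 = 0
p4 (pos 4,5,6,7,12,13,14,15,20,21,22,23,28,29,30,31): XOR of data positions = 1⊕1⊕1⊕1⊕0⊕0⊕1⊕1⊕1⊕1⊕1⊕1⊕0⊕0⊕1 = 1
p8 (pos 8,9,10,11,12,13,14,15,24,25,26,27,28,29,30,31): XOR of data positions = 0⊕1⊕1⊕1⊕0⊕0⊕1⊕1⊕0⊕1⊕0⊕1⊕0⊕0⊕1 = 0
p16 (pos 16,17,18,19,20,21,22,23,24,25,26,27,28,29,30,31): XOR of data positions = 0⊕1⊕1⊕1⊕1⊕1⊕1⊕1⊕0⊕1⊕0⊕1⊕0⊕0⊕1 = 0
Codeword: 1011111001110010011111110101001

1011111001110010011111110101001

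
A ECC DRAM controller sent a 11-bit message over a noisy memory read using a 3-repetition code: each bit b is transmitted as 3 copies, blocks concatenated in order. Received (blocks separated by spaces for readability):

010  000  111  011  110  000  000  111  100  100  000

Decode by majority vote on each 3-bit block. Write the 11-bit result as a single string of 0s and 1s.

Block 1 (010): 1 one → 0
Block 2 (000): 0 ones → 0
Block 3 (111): 3 ones → 1
Block 4 (011): 2 ones → 1
Block 5 (110): 2 ones → 1
Block 6 (000): 0 ones → 0
Block 7 (000): 0 ones → 0
Block 8 (111): 3 ones → 1
Block 9 (100): 1 one → 0
Block 10 (100): 1 one → 0
Block 11 (000): 0 ones → 0

00111001000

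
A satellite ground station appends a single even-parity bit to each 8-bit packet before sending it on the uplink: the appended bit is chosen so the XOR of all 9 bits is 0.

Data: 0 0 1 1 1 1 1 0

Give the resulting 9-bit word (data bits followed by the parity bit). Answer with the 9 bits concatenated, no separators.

001111101

XOR of the 8 data bits: 0⊕0⊕1⊕1⊕1⊕1⊕1⊕0 = 1
Parity bit = 1 (so all 9 bits XOR to 0).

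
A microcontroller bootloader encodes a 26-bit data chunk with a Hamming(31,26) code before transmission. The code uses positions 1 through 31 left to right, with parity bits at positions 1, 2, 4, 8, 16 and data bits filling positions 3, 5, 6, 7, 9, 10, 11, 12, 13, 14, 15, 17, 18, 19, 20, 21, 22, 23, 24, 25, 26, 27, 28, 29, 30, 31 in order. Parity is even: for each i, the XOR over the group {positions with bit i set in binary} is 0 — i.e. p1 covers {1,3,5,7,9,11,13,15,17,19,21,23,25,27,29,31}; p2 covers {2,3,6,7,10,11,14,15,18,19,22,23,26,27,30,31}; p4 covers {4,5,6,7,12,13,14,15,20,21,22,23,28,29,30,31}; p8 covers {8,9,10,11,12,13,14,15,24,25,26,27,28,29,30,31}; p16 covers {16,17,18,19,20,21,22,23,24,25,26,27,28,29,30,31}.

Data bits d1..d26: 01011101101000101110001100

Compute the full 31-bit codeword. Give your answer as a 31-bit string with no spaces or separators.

1100101011011010000101110001100

Place data at non-parity positions: p1 p2 0 p4 1 0 1 p8 1 1 0 1 1 0 1 p16 0 0 0 1 0 1 1 1 0 0 0 1 1 0 0
p1 (pos 1,3,5,7,9,11,13,15,17,19,21,23,25,27,29,31): XOR of data positions = 0⊕1⊕1⊕1⊕0⊕1⊕1⊕0⊕0⊕0⊕1⊕0⊕0⊕1⊕0 = 1
p2 (pos 2,3,6,7,10,11,14,15,18,19,22,23,26,27,30,31): XOR of data positions = 0⊕0⊕1⊕1⊕0⊕0⊕1⊕0⊕0⊕1⊕1⊕0⊕0⊕0⊕0 = 1
p4 (pos 4,5,6,7,12,13,14,15,20,21,22,23,28,29,30,31): XOR of data positions = 1⊕0⊕1⊕1⊕1⊕0⊕1⊕1⊕0⊕1⊕1⊕1⊕1⊕0⊕0 = 0
p8 (pos 8,9,10,11,12,13,14,15,24,25,26,27,28,29,30,31): XOR of data positions = 1⊕1⊕0⊕1⊕1⊕0⊕1⊕1⊕0⊕0⊕0⊕1⊕1⊕0⊕0 = 0
p16 (pos 16,17,18,19,20,21,22,23,24,25,26,27,28,29,30,31): XOR of data positions = 0⊕0⊕0⊕1⊕0⊕1⊕1⊕1⊕0⊕0⊕0⊕1⊕1⊕0⊕0 = 0
Codeword: 1100101011011010000101110001100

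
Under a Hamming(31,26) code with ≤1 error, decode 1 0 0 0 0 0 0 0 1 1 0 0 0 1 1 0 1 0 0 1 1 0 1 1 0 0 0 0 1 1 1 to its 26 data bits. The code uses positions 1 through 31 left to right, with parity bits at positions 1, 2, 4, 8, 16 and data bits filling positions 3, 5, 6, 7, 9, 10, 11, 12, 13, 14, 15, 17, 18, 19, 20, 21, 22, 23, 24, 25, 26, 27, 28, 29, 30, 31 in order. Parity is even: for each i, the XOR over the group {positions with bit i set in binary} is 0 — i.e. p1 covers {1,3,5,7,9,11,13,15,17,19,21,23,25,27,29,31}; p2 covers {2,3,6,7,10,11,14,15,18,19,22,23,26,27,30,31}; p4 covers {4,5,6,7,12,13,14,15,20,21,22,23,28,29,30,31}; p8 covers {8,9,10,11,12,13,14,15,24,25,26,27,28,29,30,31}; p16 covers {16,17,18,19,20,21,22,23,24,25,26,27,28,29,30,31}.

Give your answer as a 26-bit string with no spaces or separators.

s1 (pos 1,3,5,7,9,11,13,15,17,19,21,23,25,27,29,31): 1⊕0⊕0⊕0⊕1⊕0⊕0⊕1⊕1⊕0⊕1⊕1⊕0⊕0⊕1⊕1 = 0
s2 (pos 2,3,6,7,10,11,14,15,18,19,22,23,26,27,30,31): 0⊕0⊕0⊕0⊕1⊕0⊕1⊕1⊕0⊕0⊕0⊕1⊕0⊕0⊕1⊕1 = 0
s4 (pos 4,5,6,7,12,13,14,15,20,21,22,23,28,29,30,31): 0⊕0⊕0⊕0⊕0⊕0⊕1⊕1⊕1⊕1⊕0⊕1⊕0⊕1⊕1⊕1 = 0
s8 (pos 8,9,10,11,12,13,14,15,24,25,26,27,28,29,30,31): 0⊕1⊕1⊕0⊕0⊕0⊕1⊕1⊕1⊕0⊕0⊕0⊕0⊕1⊕1⊕1 = 0
s16 (pos 16,17,18,19,20,21,22,23,24,25,26,27,28,29,30,31): 0⊕1⊕0⊕0⊕1⊕1⊕0⊕1⊕1⊕0⊕0⊕0⊕0⊕1⊕1⊕1 = 0
Syndrome s16…s1 = 00000 → no error.
Read data bits from positions 3,5,6,7,9,10,11,12,13,14,15,17,18,19,20,21,22,23,24,25,26,27,28,29,30,31: 00001100011100110110000111

00001100011100110110000111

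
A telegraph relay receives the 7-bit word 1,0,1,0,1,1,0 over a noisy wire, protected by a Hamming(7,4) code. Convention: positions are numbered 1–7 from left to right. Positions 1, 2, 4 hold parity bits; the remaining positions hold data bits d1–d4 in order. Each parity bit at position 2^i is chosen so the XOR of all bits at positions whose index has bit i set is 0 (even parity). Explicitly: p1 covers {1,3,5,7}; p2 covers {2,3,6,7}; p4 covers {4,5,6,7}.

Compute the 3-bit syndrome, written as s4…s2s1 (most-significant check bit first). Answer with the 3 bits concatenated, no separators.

s1 (pos 1,3,5,7): 1⊕1⊕1⊕0 = 1
s2 (pos 2,3,6,7): 0⊕1⊕1⊕0 = 0
s4 (pos 4,5,6,7): 0⊕1⊕1⊕0 = 0
Syndrome s4…s1 = 001 → error at position 1.

001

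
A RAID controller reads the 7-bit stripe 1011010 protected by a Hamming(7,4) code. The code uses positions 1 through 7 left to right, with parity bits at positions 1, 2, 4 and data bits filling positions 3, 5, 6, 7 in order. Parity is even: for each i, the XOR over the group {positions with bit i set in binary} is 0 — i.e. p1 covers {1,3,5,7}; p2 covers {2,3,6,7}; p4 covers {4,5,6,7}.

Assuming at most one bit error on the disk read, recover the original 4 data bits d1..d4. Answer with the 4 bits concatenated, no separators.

1010

s1 (pos 1,3,5,7): 1⊕1⊕0⊕0 = 0
s2 (pos 2,3,6,7): 0⊕1⊕1⊕0 = 0
s4 (pos 4,5,6,7): 1⊕0⊕1⊕0 = 0
Syndrome s4…s1 = 000 → no error.
Read data bits from positions 3,5,6,7: 1010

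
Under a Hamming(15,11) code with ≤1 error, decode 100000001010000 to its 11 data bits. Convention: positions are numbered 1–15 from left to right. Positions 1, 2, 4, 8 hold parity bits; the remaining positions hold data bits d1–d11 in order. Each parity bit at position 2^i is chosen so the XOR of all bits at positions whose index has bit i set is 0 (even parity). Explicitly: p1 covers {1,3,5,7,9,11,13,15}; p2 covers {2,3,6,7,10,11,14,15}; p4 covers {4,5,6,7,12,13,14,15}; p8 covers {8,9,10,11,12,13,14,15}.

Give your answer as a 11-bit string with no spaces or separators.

s1 (pos 1,3,5,7,9,11,13,15): 1⊕0⊕0⊕0⊕1⊕1⊕0⊕0 = 1
s2 (pos 2,3,6,7,10,11,14,15): 0⊕0⊕0⊕0⊕0⊕1⊕0⊕0 = 1
s4 (pos 4,5,6,7,12,13,14,15): 0⊕0⊕0⊕0⊕0⊕0⊕0⊕0 = 0
s8 (pos 8,9,10,11,12,13,14,15): 0⊕1⊕0⊕1⊕0⊕0⊕0⊕0 = 0
Syndrome s8…s1 = 0011 → error at position 3.
Flip position 3: 100000001010000 → 101000001010000
Read data bits from positions 3,5,6,7,9,10,11,12,13,14,15: 10001010000

10001010000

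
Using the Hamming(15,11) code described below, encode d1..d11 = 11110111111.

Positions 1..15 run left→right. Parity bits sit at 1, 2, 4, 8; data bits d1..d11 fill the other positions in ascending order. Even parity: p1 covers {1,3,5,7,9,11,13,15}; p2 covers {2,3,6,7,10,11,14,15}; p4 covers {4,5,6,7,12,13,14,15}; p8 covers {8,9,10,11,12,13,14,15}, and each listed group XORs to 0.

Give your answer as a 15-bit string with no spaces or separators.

011111100111111

Place data at non-parity positions: p1 p2 1 p4 1 1 1 p8 0 1 1 1 1 1 1
p1 (pos 1,3,5,7,9,11,13,15): XOR of data positions = 1⊕1⊕1⊕0⊕1⊕1⊕1 = 0
p2 (pos 2,3,6,7,10,11,14,15): XOR of data positions = 1⊕1⊕1⊕1⊕1⊕1⊕1 = 1
p4 (pos 4,5,6,7,12,13,14,15): XOR of data positions = 1⊕1⊕1⊕1⊕1⊕1⊕1 = 1
p8 (pos 8,9,10,11,12,13,14,15): XOR of data positions = 0⊕1⊕1⊕1⊕1⊕1⊕1 = 0
Codeword: 011111100111111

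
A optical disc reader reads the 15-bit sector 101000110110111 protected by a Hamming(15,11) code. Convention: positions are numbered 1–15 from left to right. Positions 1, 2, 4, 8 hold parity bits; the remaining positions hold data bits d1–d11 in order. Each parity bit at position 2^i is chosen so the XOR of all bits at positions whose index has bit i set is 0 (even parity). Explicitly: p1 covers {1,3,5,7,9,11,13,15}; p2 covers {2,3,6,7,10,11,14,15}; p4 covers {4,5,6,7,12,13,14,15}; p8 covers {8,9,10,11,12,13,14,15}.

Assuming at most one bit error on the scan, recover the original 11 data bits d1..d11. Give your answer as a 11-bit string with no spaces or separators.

10010110111

s1 (pos 1,3,5,7,9,11,13,15): 1⊕1⊕0⊕1⊕0⊕1⊕1⊕1 = 0
s2 (pos 2,3,6,7,10,11,14,15): 0⊕1⊕0⊕1⊕1⊕1⊕1⊕1 = 0
s4 (pos 4,5,6,7,12,13,14,15): 0⊕0⊕0⊕1⊕0⊕1⊕1⊕1 = 0
s8 (pos 8,9,10,11,12,13,14,15): 1⊕0⊕1⊕1⊕0⊕1⊕1⊕1 = 0
Syndrome s8…s1 = 0000 → no error.
Read data bits from positions 3,5,6,7,9,10,11,12,13,14,15: 10010110111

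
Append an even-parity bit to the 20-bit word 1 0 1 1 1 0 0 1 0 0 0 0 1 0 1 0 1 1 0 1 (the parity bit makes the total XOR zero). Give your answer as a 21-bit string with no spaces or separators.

101110010000101011010

XOR of the 20 data bits: 1⊕0⊕1⊕1⊕1⊕0⊕0⊕1⊕0⊕0⊕0⊕0⊕1⊕0⊕1⊕0⊕1⊕1⊕0⊕1 = 0
Parity bit = 0 (so all 21 bits XOR to 0).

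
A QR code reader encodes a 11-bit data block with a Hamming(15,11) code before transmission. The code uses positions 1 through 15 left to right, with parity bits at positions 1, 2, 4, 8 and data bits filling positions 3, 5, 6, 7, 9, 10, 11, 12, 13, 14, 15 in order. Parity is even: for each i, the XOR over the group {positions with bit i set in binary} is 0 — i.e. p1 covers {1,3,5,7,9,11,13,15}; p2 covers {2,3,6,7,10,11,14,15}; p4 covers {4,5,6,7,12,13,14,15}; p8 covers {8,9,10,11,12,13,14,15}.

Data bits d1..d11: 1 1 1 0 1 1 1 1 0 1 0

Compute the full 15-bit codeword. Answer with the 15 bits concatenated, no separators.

Place data at non-parity positions: p1 p2 1 p4 1 1 0 p8 1 1 1 1 0 1 0
p1 (pos 1,3,5,7,9,11,13,15): XOR of data positions = 1⊕1⊕0⊕1⊕1⊕0⊕0 = 0
p2 (pos 2,3,6,7,10,11,14,15): XOR of data positions = 1⊕1⊕0⊕1⊕1⊕1⊕0 = 1
p4 (pos 4,5,6,7,12,13,14,15): XOR of data positions = 1⊕1⊕0⊕1⊕0⊕1⊕0 = 0
p8 (pos 8,9,10,11,12,13,14,15): XOR of data positions = 1⊕1⊕1⊕1⊕0⊕1⊕0 = 1
Codeword: 011011011111010

011011011111010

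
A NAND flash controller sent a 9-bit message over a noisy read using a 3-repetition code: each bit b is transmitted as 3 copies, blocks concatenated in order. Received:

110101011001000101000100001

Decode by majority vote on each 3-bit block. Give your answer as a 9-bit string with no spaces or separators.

111001000

Block 1 (110): 2 ones → 1
Block 2 (101): 2 ones → 1
Block 3 (011): 2 ones → 1
Block 4 (001): 1 one → 0
Block 5 (000): 0 ones → 0
Block 6 (101): 2 ones → 1
Block 7 (000): 0 ones → 0
Block 8 (100): 1 one → 0
Block 9 (001): 1 one → 0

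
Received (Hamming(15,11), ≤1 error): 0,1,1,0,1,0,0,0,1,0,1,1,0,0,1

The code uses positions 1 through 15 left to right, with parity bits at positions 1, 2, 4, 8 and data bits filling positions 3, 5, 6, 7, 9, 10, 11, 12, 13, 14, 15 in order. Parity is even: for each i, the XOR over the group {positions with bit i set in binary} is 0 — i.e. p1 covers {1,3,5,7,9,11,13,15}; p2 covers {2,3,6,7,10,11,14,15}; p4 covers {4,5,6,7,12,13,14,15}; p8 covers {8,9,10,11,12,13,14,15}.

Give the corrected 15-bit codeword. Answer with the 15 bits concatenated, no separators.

s1 (pos 1,3,5,7,9,11,13,15): 0⊕1⊕1⊕0⊕1⊕1⊕0⊕1 = 1
s2 (pos 2,3,6,7,10,11,14,15): 1⊕1⊕0⊕0⊕0⊕1⊕0⊕1 = 0
s4 (pos 4,5,6,7,12,13,14,15): 0⊕1⊕0⊕0⊕1⊕0⊕0⊕1 = 1
s8 (pos 8,9,10,11,12,13,14,15): 0⊕1⊕0⊕1⊕1⊕0⊕0⊕1 = 0
Syndrome s8…s1 = 0101 → error at position 5.
Flip position 5: 011010001011001 → 011000001011001

011000001011001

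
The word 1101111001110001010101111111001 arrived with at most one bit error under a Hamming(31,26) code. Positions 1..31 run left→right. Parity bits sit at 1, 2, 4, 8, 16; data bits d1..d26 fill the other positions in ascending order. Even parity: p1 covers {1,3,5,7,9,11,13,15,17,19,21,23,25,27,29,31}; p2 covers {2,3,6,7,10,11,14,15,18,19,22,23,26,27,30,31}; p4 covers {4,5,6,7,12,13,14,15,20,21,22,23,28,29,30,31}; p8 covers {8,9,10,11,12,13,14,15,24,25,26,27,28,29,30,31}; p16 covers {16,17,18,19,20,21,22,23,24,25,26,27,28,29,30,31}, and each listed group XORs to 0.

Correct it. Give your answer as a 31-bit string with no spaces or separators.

s1 (pos 1,3,5,7,9,11,13,15,17,19,21,23,25,27,29,31): 1⊕0⊕1⊕1⊕0⊕1⊕0⊕0⊕0⊕0⊕0⊕1⊕1⊕1⊕0⊕1 = 0
s2 (pos 2,3,6,7,10,11,14,15,18,19,22,23,26,27,30,31): 1⊕0⊕1⊕1⊕1⊕1⊕0⊕0⊕1⊕0⊕1⊕1⊕1⊕1⊕0⊕1 = 1
s4 (pos 4,5,6,7,12,13,14,15,20,21,22,23,28,29,30,31): 1⊕1⊕1⊕1⊕1⊕0⊕0⊕0⊕1⊕0⊕1⊕1⊕1⊕0⊕0⊕1 = 0
s8 (pos 8,9,10,11,12,13,14,15,24,25,26,27,28,29,30,31): 0⊕0⊕1⊕1⊕1⊕0⊕0⊕0⊕1⊕1⊕1⊕1⊕1⊕0⊕0⊕1 = 1
s16 (pos 16,17,18,19,20,21,22,23,24,25,26,27,28,29,30,31): 1⊕0⊕1⊕0⊕1⊕0⊕1⊕1⊕1⊕1⊕1⊕1⊕1⊕0⊕0⊕1 = 1
Syndrome s16…s1 = 11010 → error at position 26.
Flip position 26: 1101111001110001010101111111001 → 1101111001110001010101111011001

1101111001110001010101111011001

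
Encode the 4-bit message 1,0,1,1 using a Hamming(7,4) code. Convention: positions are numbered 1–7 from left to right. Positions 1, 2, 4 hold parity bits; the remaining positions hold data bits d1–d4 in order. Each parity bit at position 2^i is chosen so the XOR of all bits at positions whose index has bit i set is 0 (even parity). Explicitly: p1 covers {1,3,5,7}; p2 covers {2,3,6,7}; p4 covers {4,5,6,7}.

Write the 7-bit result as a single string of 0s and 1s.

0110011

Place data at non-parity positions: p1 p2 1 p4 0 1 1
p1 (pos 1,3,5,7): XOR of data positions = 1⊕0⊕1 = 0
p2 (pos 2,3,6,7): XOR of data positions = 1⊕1⊕1 = 1
p4 (pos 4,5,6,7): XOR of data positions = 0⊕1⊕1 = 0
Codeword: 0110011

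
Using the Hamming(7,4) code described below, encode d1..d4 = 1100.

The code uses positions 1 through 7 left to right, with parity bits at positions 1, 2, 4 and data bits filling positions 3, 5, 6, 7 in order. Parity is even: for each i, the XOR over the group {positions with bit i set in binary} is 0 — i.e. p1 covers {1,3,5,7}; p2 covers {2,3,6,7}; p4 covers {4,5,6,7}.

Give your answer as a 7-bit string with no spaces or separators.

0111100

Place data at non-parity positions: p1 p2 1 p4 1 0 0
p1 (pos 1,3,5,7): XOR of data positions = 1⊕1⊕0 = 0
p2 (pos 2,3,6,7): XOR of data positions = 1⊕0⊕0 = 1
p4 (pos 4,5,6,7): XOR of data positions = 1⊕0⊕0 = 1
Codeword: 0111100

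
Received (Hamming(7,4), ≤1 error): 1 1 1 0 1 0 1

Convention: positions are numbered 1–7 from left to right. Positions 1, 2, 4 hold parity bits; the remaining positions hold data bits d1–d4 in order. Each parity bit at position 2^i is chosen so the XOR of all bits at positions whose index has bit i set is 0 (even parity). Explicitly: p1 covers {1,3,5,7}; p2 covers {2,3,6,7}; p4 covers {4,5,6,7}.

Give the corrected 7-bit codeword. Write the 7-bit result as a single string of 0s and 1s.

1010101

s1 (pos 1,3,5,7): 1⊕1⊕1⊕1 = 0
s2 (pos 2,3,6,7): 1⊕1⊕0⊕1 = 1
s4 (pos 4,5,6,7): 0⊕1⊕0⊕1 = 0
Syndrome s4…s1 = 010 → error at position 2.
Flip position 2: 1110101 → 1010101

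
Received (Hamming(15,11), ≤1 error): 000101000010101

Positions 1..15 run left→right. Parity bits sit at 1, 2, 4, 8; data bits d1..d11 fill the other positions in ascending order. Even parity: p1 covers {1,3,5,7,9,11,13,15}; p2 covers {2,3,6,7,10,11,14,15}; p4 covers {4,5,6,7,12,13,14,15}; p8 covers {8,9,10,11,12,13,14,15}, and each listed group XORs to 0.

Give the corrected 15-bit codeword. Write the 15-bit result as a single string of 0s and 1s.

s1 (pos 1,3,5,7,9,11,13,15): 0⊕0⊕0⊕0⊕0⊕1⊕1⊕1 = 1
s2 (pos 2,3,6,7,10,11,14,15): 0⊕0⊕1⊕0⊕0⊕1⊕0⊕1 = 1
s4 (pos 4,5,6,7,12,13,14,15): 1⊕0⊕1⊕0⊕0⊕1⊕0⊕1 = 0
s8 (pos 8,9,10,11,12,13,14,15): 0⊕0⊕0⊕1⊕0⊕1⊕0⊕1 = 1
Syndrome s8…s1 = 1011 → error at position 11.
Flip position 11: 000101000010101 → 000101000000101

000101000000101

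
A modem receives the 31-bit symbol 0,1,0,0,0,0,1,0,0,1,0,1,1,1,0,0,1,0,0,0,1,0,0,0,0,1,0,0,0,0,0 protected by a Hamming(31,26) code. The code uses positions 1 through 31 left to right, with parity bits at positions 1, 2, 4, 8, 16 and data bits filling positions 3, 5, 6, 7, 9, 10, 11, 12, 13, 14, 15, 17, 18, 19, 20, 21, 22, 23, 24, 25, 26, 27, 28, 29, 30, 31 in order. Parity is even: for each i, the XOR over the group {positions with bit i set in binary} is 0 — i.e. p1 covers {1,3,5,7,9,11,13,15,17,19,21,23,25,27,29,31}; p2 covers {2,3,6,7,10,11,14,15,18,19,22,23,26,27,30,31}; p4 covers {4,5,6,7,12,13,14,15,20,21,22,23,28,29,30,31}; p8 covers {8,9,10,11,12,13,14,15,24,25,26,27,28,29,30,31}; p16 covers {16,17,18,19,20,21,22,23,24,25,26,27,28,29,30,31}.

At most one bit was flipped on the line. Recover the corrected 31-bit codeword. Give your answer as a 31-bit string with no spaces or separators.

s1 (pos 1,3,5,7,9,11,13,15,17,19,21,23,25,27,29,31): 0⊕0⊕0⊕1⊕0⊕0⊕1⊕0⊕1⊕0⊕1⊕0⊕0⊕0⊕0⊕0 = 0
s2 (pos 2,3,6,7,10,11,14,15,18,19,22,23,26,27,30,31): 1⊕0⊕0⊕1⊕1⊕0⊕1⊕0⊕0⊕0⊕0⊕0⊕1⊕0⊕0⊕0 = 1
s4 (pos 4,5,6,7,12,13,14,15,20,21,22,23,28,29,30,31): 0⊕0⊕0⊕1⊕1⊕1⊕1⊕0⊕0⊕1⊕0⊕0⊕0⊕0⊕0⊕0 = 1
s8 (pos 8,9,10,11,12,13,14,15,24,25,26,27,28,29,30,31): 0⊕0⊕1⊕0⊕1⊕1⊕1⊕0⊕0⊕0⊕1⊕0⊕0⊕0⊕0⊕0 = 1
s16 (pos 16,17,18,19,20,21,22,23,24,25,26,27,28,29,30,31): 0⊕1⊕0⊕0⊕0⊕1⊕0⊕0⊕0⊕0⊕1⊕0⊕0⊕0⊕0⊕0 = 1
Syndrome s16…s1 = 11110 → error at position 30.
Flip position 30: 0100001001011100100010000100000 → 0100001001011100100010000100010

0100001001011100100010000100010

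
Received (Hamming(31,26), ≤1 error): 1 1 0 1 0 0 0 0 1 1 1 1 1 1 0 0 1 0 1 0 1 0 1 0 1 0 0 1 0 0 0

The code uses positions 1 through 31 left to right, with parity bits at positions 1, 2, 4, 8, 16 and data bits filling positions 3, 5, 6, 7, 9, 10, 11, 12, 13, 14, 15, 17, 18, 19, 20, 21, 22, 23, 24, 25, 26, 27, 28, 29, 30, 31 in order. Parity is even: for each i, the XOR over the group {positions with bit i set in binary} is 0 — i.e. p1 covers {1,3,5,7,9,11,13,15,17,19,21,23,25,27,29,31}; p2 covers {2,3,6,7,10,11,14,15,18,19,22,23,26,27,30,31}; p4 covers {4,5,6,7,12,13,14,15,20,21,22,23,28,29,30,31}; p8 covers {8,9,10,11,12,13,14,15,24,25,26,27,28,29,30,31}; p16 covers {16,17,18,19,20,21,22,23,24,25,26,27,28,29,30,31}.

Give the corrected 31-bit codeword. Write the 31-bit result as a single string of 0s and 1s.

1101100011111100101010101001000

s1 (pos 1,3,5,7,9,11,13,15,17,19,21,23,25,27,29,31): 1⊕0⊕0⊕0⊕1⊕1⊕1⊕0⊕1⊕1⊕1⊕1⊕1⊕0⊕0⊕0 = 1
s2 (pos 2,3,6,7,10,11,14,15,18,19,22,23,26,27,30,31): 1⊕0⊕0⊕0⊕1⊕1⊕1⊕0⊕0⊕1⊕0⊕1⊕0⊕0⊕0⊕0 = 0
s4 (pos 4,5,6,7,12,13,14,15,20,21,22,23,28,29,30,31): 1⊕0⊕0⊕0⊕1⊕1⊕1⊕0⊕0⊕1⊕0⊕1⊕1⊕0⊕0⊕0 = 1
s8 (pos 8,9,10,11,12,13,14,15,24,25,26,27,28,29,30,31): 0⊕1⊕1⊕1⊕1⊕1⊕1⊕0⊕0⊕1⊕0⊕0⊕1⊕0⊕0⊕0 = 0
s16 (pos 16,17,18,19,20,21,22,23,24,25,26,27,28,29,30,31): 0⊕1⊕0⊕1⊕0⊕1⊕0⊕1⊕0⊕1⊕0⊕0⊕1⊕0⊕0⊕0 = 0
Syndrome s16…s1 = 00101 → error at position 5.
Flip position 5: 1101000011111100101010101001000 → 1101100011111100101010101001000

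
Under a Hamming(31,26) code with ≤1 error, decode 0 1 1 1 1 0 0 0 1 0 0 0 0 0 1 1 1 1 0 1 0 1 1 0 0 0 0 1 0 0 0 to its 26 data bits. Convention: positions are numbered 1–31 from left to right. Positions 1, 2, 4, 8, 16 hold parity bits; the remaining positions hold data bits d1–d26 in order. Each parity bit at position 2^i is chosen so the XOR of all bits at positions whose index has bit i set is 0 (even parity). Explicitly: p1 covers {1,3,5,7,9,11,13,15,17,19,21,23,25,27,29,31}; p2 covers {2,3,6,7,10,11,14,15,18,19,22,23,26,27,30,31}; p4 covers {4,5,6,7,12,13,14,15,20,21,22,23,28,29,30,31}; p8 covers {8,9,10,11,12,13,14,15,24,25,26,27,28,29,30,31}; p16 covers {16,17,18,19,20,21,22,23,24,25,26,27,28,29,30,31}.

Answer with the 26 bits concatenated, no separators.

s1 (pos 1,3,5,7,9,11,13,15,17,19,21,23,25,27,29,31): 0⊕1⊕1⊕0⊕1⊕0⊕0⊕1⊕1⊕0⊕0⊕1⊕0⊕0⊕0⊕0 = 0
s2 (pos 2,3,6,7,10,11,14,15,18,19,22,23,26,27,30,31): 1⊕1⊕0⊕0⊕0⊕0⊕0⊕1⊕1⊕0⊕1⊕1⊕0⊕0⊕0⊕0 = 0
s4 (pos 4,5,6,7,12,13,14,15,20,21,22,23,28,29,30,31): 1⊕1⊕0⊕0⊕0⊕0⊕0⊕1⊕1⊕0⊕1⊕1⊕1⊕0⊕0⊕0 = 1
s8 (pos 8,9,10,11,12,13,14,15,24,25,26,27,28,29,30,31): 0⊕1⊕0⊕0⊕0⊕0⊕0⊕1⊕0⊕0⊕0⊕0⊕1⊕0⊕0⊕0 = 1
s16 (pos 16,17,18,19,20,21,22,23,24,25,26,27,28,29,30,31): 1⊕1⊕1⊕0⊕1⊕0⊕1⊕1⊕0⊕0⊕0⊕0⊕1⊕0⊕0⊕0 = 1
Syndrome s16…s1 = 11100 → error at position 28.
Flip position 28: 0111100010000011110101100001000 → 0111100010000011110101100000000
Read data bits from positions 3,5,6,7,9,10,11,12,13,14,15,17,18,19,20,21,22,23,24,25,26,27,28,29,30,31: 11001000001110101100000000

11001000001110101100000000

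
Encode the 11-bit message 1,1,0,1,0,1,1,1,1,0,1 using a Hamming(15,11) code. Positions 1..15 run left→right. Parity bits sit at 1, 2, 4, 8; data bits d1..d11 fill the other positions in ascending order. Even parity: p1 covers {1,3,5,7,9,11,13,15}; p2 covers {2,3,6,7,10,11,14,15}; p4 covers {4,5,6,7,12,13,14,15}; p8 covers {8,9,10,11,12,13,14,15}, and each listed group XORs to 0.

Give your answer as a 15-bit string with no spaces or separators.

011110110111101

Place data at non-parity positions: p1 p2 1 p4 1 0 1 p8 0 1 1 1 1 0 1
p1 (pos 1,3,5,7,9,11,13,15): XOR of data positions = 1⊕1⊕1⊕0⊕1⊕1⊕1 = 0
p2 (pos 2,3,6,7,10,11,14,15): XOR of data positions = 1⊕0⊕1⊕1⊕1⊕0⊕1 = 1
p4 (pos 4,5,6,7,12,13,14,15): XOR of data positions = 1⊕0⊕1⊕1⊕1⊕0⊕1 = 1
p8 (pos 8,9,10,11,12,13,14,15): XOR of data positions = 0⊕1⊕1⊕1⊕1⊕0⊕1 = 1
Codeword: 011110110111101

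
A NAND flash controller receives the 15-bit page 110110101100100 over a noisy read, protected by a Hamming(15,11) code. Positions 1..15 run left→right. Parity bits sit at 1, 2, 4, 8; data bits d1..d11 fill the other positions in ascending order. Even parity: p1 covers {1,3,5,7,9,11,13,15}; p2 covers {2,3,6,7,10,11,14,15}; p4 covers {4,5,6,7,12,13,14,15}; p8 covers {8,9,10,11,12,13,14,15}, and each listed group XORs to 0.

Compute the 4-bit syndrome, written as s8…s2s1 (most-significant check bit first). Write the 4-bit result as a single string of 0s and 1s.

s1 (pos 1,3,5,7,9,11,13,15): 1⊕0⊕1⊕1⊕1⊕0⊕1⊕0 = 1
s2 (pos 2,3,6,7,10,11,14,15): 1⊕0⊕0⊕1⊕1⊕0⊕0⊕0 = 1
s4 (pos 4,5,6,7,12,13,14,15): 1⊕1⊕0⊕1⊕0⊕1⊕0⊕0 = 0
s8 (pos 8,9,10,11,12,13,14,15): 0⊕1⊕1⊕0⊕0⊕1⊕0⊕0 = 1
Syndrome s8…s1 = 1011 → error at position 11.

1011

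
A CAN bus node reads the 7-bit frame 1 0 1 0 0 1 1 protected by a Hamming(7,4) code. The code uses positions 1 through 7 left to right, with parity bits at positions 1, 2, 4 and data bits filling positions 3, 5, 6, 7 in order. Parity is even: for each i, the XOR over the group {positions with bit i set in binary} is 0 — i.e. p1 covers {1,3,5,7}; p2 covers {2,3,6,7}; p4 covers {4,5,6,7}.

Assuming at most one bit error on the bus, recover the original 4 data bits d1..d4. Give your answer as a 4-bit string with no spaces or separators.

s1 (pos 1,3,5,7): 1⊕1⊕0⊕1 = 1
s2 (pos 2,3,6,7): 0⊕1⊕1⊕1 = 1
s4 (pos 4,5,6,7): 0⊕0⊕1⊕1 = 0
Syndrome s4…s1 = 011 → error at position 3.
Flip position 3: 1010011 → 1000011
Read data bits from positions 3,5,6,7: 0011

0011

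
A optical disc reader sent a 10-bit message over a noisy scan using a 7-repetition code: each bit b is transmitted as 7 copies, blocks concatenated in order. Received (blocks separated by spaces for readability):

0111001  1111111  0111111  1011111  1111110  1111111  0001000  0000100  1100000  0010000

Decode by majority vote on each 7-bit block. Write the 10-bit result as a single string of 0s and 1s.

Block 1 (0111001): 4 ones → 1
Block 2 (1111111): 7 ones → 1
Block 3 (0111111): 6 ones → 1
Block 4 (1011111): 6 ones → 1
Block 5 (1111110): 6 ones → 1
Block 6 (1111111): 7 ones → 1
Block 7 (0001000): 1 one → 0
Block 8 (0000100): 1 one → 0
Block 9 (1100000): 2 ones → 0
Block 10 (0010000): 1 one → 0

1111110000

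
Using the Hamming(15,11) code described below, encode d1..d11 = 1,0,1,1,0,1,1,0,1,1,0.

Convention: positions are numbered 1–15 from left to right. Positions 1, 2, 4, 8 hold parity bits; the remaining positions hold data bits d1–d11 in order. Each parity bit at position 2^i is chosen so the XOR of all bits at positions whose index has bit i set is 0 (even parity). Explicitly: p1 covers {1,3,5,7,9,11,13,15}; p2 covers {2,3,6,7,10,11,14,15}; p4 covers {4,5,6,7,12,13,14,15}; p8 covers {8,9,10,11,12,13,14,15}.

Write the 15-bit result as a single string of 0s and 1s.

001001100110110

Place data at non-parity positions: p1 p2 1 p4 0 1 1 p8 0 1 1 0 1 1 0
p1 (pos 1,3,5,7,9,11,13,15): XOR of data positions = 1⊕0⊕1⊕0⊕1⊕1⊕0 = 0
p2 (pos 2,3,6,7,10,11,14,15): XOR of data positions = 1⊕1⊕1⊕1⊕1⊕1⊕0 = 0
p4 (pos 4,5,6,7,12,13,14,15): XOR of data positions = 0⊕1⊕1⊕0⊕1⊕1⊕0 = 0
p8 (pos 8,9,10,11,12,13,14,15): XOR of data positions = 0⊕1⊕1⊕0⊕1⊕1⊕0 = 0
Codeword: 001001100110110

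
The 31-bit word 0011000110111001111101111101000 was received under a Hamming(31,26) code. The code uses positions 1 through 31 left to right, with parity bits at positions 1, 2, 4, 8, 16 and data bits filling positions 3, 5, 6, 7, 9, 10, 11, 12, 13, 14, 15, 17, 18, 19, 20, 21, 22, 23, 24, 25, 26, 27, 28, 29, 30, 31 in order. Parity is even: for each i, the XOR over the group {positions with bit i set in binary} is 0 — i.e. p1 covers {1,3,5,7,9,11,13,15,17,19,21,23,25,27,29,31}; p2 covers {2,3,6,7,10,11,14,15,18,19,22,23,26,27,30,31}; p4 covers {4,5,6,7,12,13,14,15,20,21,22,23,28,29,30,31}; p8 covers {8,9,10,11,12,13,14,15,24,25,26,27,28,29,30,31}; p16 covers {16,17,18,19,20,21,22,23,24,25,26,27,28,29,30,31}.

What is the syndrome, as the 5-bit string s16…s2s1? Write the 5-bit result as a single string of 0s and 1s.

11110

s1 (pos 1,3,5,7,9,11,13,15,17,19,21,23,25,27,29,31): 0⊕1⊕0⊕0⊕1⊕1⊕1⊕0⊕1⊕1⊕0⊕1⊕1⊕0⊕0⊕0 = 0
s2 (pos 2,3,6,7,10,11,14,15,18,19,22,23,26,27,30,31): 0⊕1⊕0⊕0⊕0⊕1⊕0⊕0⊕1⊕1⊕1⊕1⊕1⊕0⊕0⊕0 = 1
s4 (pos 4,5,6,7,12,13,14,15,20,21,22,23,28,29,30,31): 1⊕0⊕0⊕0⊕1⊕1⊕0⊕0⊕1⊕0⊕1⊕1⊕1⊕0⊕0⊕0 = 1
s8 (pos 8,9,10,11,12,13,14,15,24,25,26,27,28,29,30,31): 1⊕1⊕0⊕1⊕1⊕1⊕0⊕0⊕1⊕1⊕1⊕0⊕1⊕0⊕0⊕0 = 1
s16 (pos 16,17,18,19,20,21,22,23,24,25,26,27,28,29,30,31): 1⊕1⊕1⊕1⊕1⊕0⊕1⊕1⊕1⊕1⊕1⊕0⊕1⊕0⊕0⊕0 = 1
Syndrome s16…s1 = 11110 → error at position 30.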